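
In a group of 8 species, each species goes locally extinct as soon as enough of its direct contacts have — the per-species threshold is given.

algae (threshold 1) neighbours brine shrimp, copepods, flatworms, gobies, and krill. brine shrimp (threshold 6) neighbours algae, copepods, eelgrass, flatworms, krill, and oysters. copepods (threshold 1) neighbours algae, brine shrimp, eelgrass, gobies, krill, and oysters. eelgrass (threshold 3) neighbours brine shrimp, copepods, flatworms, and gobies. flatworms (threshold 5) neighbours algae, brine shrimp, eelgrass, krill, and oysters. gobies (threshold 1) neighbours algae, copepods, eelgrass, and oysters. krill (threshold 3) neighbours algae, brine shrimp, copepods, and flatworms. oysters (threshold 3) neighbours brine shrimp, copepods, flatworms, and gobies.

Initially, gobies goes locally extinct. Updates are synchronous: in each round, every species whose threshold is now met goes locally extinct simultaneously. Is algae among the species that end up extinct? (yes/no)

Round 1 — gobies goes locally extinct (initial).
Round 2 — checking thresholds:
  algae: 1 of 5 neighbours ≥ 1, goes locally extinct.
  copepods: 1 of 6 neighbours ≥ 1, goes locally extinct.
  eelgrass: 1 of 4 neighbours < 3, not yet.
  oysters: 1 of 4 neighbours < 3, not yet.
Round 3 — no new extinctions; cascade stops.

yes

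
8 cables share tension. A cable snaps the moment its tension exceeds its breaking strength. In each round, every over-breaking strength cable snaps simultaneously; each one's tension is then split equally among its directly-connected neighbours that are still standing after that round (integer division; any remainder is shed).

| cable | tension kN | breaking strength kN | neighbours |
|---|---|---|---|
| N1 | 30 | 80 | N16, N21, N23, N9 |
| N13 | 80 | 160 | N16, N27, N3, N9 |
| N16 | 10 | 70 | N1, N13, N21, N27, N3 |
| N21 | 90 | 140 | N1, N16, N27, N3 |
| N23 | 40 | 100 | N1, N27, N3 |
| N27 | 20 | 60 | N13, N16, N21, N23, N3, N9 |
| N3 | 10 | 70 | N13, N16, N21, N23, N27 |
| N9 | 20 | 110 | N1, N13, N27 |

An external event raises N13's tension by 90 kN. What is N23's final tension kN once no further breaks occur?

52

Round 1 — N13 at 170 > 160. N13 snaps.
  N13 sheds 170 kN to N16, N27, N3, N9: 42 each (2 lost).
    N16: 10+42 = 52 ≤ 70
    N27: 20+42 = 62 > 60
    N3: 10+42 = 52 ≤ 70
    N9: 20+42 = 62 ≤ 110
Round 2 — N27 snaps.
  N27 sheds 62 kN to N16, N21, N23, N3, N9: 12 each (2 lost).
    N16: 52+12 = 64 ≤ 70
    N21: 90+12 = 102 ≤ 140
    N23: 40+12 = 52 ≤ 100
    N3: 52+12 = 64 ≤ 70
    N9: 62+12 = 74 ≤ 110
No further breaks.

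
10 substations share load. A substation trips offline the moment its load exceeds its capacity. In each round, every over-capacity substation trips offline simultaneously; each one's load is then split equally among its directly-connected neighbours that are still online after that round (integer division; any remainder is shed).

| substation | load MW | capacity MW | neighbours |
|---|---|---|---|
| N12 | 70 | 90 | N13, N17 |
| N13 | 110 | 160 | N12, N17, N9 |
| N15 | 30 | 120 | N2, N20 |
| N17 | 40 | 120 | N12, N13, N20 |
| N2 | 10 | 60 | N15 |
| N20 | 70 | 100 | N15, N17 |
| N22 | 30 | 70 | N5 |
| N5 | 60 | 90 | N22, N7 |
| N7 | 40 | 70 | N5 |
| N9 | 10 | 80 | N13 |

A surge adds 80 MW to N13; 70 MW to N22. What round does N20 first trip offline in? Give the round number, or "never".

Round 1 — N13 at 190 > 160; N22 at 100 > 70. N13, N22 trip offline.
  N13 sheds 190 MW to N12, N17, N9: 63 each (1 lost).
    N12: 70+63 = 133 > 90
    N17: 40+63 = 103 ≤ 120
    N9: 10+63 = 73 ≤ 80
  N22 sheds 100 MW to N5: 100 each.
    N5: 60+100 = 160 > 90
Round 2 — N12, N5 trip offline.
  N12 sheds 133 MW to N17: 133 each.
    N17: 103+133 = 236 > 120
  N5 sheds 160 MW to N7: 160 each.
    N7: 40+160 = 200 > 70
Round 3 — N17, N7 trip offline.
  N17 sheds 236 MW to N20: 236 each.
    N20: 70+236 = 306 > 100
  N7 sheds 200 MW: no online neighbours, lost.
Round 4 — N20 trips offline.
  N20 sheds 306 MW to N15: 306 each.
    N15: 30+306 = 336 > 120
Round 5 — N15 trips offline.
  N15 sheds 336 MW to N2: 336 each.
    N2: 10+336 = 346 > 60
Round 6 — N2 trips offline.
  N2 sheds 346 MW: no online neighbours, lost.
No further trips.

4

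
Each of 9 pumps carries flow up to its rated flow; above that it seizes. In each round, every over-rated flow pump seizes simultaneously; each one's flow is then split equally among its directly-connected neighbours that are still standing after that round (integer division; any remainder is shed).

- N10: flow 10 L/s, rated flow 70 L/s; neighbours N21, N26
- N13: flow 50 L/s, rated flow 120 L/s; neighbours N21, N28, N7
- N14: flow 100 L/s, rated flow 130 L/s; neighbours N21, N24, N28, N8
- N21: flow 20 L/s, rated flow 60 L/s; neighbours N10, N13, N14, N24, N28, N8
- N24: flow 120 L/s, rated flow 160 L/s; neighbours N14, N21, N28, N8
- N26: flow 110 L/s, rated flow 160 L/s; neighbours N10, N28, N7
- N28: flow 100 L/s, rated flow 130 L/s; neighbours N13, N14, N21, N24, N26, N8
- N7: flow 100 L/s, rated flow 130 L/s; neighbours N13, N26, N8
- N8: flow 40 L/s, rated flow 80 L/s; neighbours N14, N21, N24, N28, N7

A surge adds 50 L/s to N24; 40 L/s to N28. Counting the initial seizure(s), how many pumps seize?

9

Round 1 — N24 at 170 > 160; N28 at 140 > 130. N24, N28 seize.
  N24 sheds 170 L/s to N14, N21, N8: 56 each (2 lost).
    N14: 100+56 = 156 > 130
    N21: 20+56 = 76 > 60
    N8: 40+56 = 96 > 80
  N28 sheds 140 L/s to N13, N14, N21, N26, N8: 28 each.
    N13: 50+28 = 78 ≤ 120
    N14: 156+28 = 184 > 130
    N21: 76+28 = 104 > 60
    N26: 110+28 = 138 ≤ 160
    N8: 96+28 = 124 > 80
Round 2 — N14, N21, N8 seize.
  N14 sheds 184 L/s: no online neighbours, lost.
  N21 sheds 104 L/s to N10, N13: 52 each.
    N10: 10+52 = 62 ≤ 70
    N13: 78+52 = 130 > 120
  N8 sheds 124 L/s to N7: 124 each.
    N7: 100+124 = 224 > 130
Round 3 — N13, N7 seize.
  N13 sheds 130 L/s: no online neighbours, lost.
  N7 sheds 224 L/s to N26: 224 each.
    N26: 138+224 = 362 > 160
Round 4 — N26 seizes.
  N26 sheds 362 L/s to N10: 362 each.
    N10: 62+362 = 424 > 70
Round 5 — N10 seizes.
  N10 sheds 424 L/s: no online neighbours, lost.
No further seizures.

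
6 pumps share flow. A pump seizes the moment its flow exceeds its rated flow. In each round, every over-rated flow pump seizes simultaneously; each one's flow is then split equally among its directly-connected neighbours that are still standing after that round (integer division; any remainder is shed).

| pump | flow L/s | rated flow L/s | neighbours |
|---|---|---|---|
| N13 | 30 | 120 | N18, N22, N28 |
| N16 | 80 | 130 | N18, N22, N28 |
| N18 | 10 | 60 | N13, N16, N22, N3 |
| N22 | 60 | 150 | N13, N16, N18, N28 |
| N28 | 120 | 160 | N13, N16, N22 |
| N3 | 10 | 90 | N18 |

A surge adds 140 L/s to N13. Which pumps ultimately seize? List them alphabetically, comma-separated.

N13, N16, N18, N22, N28

Round 1 — N13 at 170 > 120. N13 seizes.
  N13 sheds 170 L/s to N18, N22, N28: 56 each (2 lost).
    N18: 10+56 = 66 > 60
    N22: 60+56 = 116 ≤ 150
    N28: 120+56 = 176 > 160
Round 2 — N18, N28 seize.
  N18 sheds 66 L/s to N16, N22, N3: 22 each.
    N16: 80+22 = 102 ≤ 130
    N22: 116+22 = 138 ≤ 150
    N3: 10+22 = 32 ≤ 90
  N28 sheds 176 L/s to N16, N22: 88 each.
    N16: 102+88 = 190 > 130
    N22: 138+88 = 226 > 150
Round 3 — N16, N22 seize.
  N16 sheds 190 L/s: no online neighbours, lost.
  N22 sheds 226 L/s: no online neighbours, lost.
No further seizures.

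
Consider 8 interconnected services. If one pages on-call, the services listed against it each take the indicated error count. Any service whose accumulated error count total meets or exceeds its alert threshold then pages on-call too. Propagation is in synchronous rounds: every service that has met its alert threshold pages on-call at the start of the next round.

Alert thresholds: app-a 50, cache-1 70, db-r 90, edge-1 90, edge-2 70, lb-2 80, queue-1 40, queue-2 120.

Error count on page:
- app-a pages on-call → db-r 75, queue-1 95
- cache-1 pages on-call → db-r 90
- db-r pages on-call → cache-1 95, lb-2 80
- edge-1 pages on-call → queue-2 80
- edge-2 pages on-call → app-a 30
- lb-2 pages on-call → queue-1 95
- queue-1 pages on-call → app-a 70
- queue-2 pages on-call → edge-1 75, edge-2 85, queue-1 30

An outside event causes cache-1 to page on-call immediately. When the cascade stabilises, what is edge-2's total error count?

Round 1 — cache-1 pages on-call (initial).
  db-r: +90 → 90 ≥ 90
Round 2 — db-r pages on-call.
  lb-2: +80 → 80 ≥ 80
Round 3 — lb-2 pages on-call.
  queue-1: +95 → 95 ≥ 40
Round 4 — queue-1 pages on-call.
  app-a: +70 → 70 ≥ 50
Round 5 — app-a pages on-call.
No further pages.

0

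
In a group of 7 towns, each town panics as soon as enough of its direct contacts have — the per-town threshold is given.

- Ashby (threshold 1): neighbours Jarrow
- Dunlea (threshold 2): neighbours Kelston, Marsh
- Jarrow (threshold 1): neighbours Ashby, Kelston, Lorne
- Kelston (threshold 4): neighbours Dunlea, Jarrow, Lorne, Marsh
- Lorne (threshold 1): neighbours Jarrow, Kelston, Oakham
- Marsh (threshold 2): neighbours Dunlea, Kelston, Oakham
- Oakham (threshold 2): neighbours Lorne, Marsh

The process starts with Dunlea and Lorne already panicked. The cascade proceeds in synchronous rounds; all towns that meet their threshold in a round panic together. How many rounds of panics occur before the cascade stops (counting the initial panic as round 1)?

Round 1 — Dunlea, Lorne panic (initial).
Round 2 — checking thresholds:
  Jarrow: 1 of 3 neighbours ≥ 1, panics.
  Kelston: 2 of 4 neighbours < 4, not yet.
  Marsh: 1 of 3 neighbours < 2, not yet.
  Oakham: 1 of 2 neighbours < 2, not yet.
Round 3 — checking thresholds:
  Ashby: 1 of 1 neighbours ≥ 1, panics.
  Kelston: 3 of 4 neighbours < 4, not yet.
  Marsh: 1 of 3 neighbours < 2, not yet.
  Oakham: 1 of 2 neighbours < 2, not yet.
Round 4 — no new panics; cascade stops.

3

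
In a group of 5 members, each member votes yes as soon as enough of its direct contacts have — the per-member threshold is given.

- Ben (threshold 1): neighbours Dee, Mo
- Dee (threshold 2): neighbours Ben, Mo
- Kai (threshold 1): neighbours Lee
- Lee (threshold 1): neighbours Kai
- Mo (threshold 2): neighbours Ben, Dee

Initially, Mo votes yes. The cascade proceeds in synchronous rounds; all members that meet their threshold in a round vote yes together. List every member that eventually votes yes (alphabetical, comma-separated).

Round 1 — Mo votes yes (initial).
Round 2 — checking thresholds:
  Ben: 1 of 2 neighbours ≥ 1, votes yes.
  Dee: 1 of 2 neighbours < 2, not yet.
Round 3 — checking thresholds:
  Dee: 2 of 2 neighbours ≥ 2, votes yes.
Round 4 — no new yes votes; cascade stops.

Ben, Dee, Mo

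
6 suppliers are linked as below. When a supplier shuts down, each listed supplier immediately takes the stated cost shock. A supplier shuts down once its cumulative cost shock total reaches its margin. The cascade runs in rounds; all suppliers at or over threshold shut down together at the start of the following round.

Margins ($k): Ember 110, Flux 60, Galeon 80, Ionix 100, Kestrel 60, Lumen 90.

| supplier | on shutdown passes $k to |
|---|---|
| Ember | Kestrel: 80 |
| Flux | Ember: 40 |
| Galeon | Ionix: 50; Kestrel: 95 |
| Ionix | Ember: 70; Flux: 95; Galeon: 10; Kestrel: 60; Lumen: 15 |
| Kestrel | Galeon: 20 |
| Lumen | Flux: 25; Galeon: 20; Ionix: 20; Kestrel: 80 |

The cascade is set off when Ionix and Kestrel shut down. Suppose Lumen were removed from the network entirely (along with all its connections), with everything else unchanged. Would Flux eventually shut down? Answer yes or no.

yes

With Lumen removed:
Round 1 — Ionix, Kestrel shut down (initial).
  Ember: +70 → 70 < 110
  Flux: +95 → 95 ≥ 60
  Galeon: +10+20 → 30 < 80
Round 2 — Flux shuts down.
  Ember: +40 → 110 ≥ 110
Round 3 — Ember shuts down.
No further shutdowns.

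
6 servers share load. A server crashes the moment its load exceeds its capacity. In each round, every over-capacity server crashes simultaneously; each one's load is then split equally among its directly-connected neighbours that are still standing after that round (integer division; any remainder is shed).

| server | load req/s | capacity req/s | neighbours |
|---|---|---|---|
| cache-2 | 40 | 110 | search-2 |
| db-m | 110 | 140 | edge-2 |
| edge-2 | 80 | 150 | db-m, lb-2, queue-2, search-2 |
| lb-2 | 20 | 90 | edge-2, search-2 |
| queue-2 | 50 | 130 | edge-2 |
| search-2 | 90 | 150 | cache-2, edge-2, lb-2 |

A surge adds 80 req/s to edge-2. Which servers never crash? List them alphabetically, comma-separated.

cache-2, lb-2, queue-2, search-2

Round 1 — edge-2 at 160 > 150. edge-2 crashes.
  edge-2 sheds 160 req/s to db-m, lb-2, queue-2, search-2: 40 each.
    db-m: 110+40 = 150 > 140
    lb-2: 20+40 = 60 ≤ 90
    queue-2: 50+40 = 90 ≤ 130
    search-2: 90+40 = 130 ≤ 150
Round 2 — db-m crashes.
  db-m sheds 150 req/s: no online neighbours, lost.
No further crashes.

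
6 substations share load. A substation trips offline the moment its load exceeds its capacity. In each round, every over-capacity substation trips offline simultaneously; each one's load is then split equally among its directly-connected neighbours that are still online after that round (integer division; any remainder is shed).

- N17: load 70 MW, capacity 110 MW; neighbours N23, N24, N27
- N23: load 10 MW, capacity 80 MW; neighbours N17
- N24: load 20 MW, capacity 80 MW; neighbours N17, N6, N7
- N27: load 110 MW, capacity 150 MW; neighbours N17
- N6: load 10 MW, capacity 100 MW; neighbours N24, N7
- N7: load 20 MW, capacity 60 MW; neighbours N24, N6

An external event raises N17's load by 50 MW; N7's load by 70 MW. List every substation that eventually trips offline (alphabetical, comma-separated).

N17, N24, N6, N7

Round 1 — N17 at 120 > 110; N7 at 90 > 60. N17, N7 trip offline.
  N17 sheds 120 MW to N23, N24, N27: 40 each.
    N23: 10+40 = 50 ≤ 80
    N24: 20+40 = 60 ≤ 80
    N27: 110+40 = 150 ≤ 150
  N7 sheds 90 MW to N24, N6: 45 each.
    N24: 60+45 = 105 > 80
    N6: 10+45 = 55 ≤ 100
Round 2 — N24 trips offline.
  N24 sheds 105 MW to N6: 105 each.
    N6: 55+105 = 160 > 100
Round 3 — N6 trips offline.
  N6 sheds 160 MW: no online neighbours, lost.
No further trips.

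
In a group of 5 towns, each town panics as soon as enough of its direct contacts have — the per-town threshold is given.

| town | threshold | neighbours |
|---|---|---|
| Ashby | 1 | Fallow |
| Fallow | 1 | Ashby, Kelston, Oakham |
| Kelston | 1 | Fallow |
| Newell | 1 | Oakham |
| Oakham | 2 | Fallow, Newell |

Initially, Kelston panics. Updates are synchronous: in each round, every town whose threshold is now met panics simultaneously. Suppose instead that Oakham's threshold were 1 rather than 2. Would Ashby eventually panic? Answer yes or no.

yes

With Oakham's threshold at 1:
Round 1 — Kelston panics (initial).
Round 2 — checking thresholds:
  Fallow: 1 of 3 neighbours ≥ 1, panics.
Round 3 — checking thresholds:
  Ashby: 1 of 1 neighbours ≥ 1, panics.
  Oakham: 1 of 2 neighbours ≥ 1, panics.
Round 4 — checking thresholds:
  Newell: 1 of 1 neighbours ≥ 1, panics.
Round 5 — no new panics; cascade stops.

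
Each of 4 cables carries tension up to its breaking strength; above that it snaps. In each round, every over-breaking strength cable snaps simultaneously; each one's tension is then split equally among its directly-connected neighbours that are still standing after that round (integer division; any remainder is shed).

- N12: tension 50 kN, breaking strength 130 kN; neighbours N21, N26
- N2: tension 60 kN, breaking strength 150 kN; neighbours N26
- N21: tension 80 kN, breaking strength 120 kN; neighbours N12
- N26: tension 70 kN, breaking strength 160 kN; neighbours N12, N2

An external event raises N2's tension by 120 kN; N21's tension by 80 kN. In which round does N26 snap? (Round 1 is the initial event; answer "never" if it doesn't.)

Round 1 — N2 at 180 > 150; N21 at 160 > 120. N2, N21 snap.
  N2 sheds 180 kN to N26: 180 each.
    N26: 70+180 = 250 > 160
  N21 sheds 160 kN to N12: 160 each.
    N12: 50+160 = 210 > 130
Round 2 — N12, N26 snap.
  N12 sheds 210 kN: no online neighbours, lost.
  N26 sheds 250 kN: no online neighbours, lost.
No further breaks.

2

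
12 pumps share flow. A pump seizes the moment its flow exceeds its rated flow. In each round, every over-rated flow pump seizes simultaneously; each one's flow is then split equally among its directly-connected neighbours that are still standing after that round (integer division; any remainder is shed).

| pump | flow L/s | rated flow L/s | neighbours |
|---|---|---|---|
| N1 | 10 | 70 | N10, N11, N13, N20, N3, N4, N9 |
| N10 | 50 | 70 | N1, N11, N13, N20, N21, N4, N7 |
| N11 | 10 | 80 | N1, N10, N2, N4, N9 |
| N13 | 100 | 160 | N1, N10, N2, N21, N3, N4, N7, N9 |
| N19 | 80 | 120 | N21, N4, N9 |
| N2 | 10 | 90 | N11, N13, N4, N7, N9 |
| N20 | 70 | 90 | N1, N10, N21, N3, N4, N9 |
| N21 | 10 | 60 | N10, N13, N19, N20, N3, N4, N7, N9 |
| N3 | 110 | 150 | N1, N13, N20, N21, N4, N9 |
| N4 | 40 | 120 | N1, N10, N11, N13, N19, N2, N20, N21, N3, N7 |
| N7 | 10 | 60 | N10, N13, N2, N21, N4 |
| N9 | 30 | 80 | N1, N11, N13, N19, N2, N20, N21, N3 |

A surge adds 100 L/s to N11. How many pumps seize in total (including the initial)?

Round 1 — N11 at 110 > 80. N11 seizes.
  N11 sheds 110 L/s to N1, N10, N2, N4, N9: 22 each.
    N1: 10+22 = 32 ≤ 70
    N10: 50+22 = 72 > 70
    N2: 10+22 = 32 ≤ 90
    N4: 40+22 = 62 ≤ 120
    N9: 30+22 = 52 ≤ 80
Round 2 — N10 seizes.
  N10 sheds 72 L/s to N1, N13, N20, N21, N4, N7: 12 each.
    N1: 32+12 = 44 ≤ 70
    N13: 100+12 = 112 ≤ 160
    N20: 70+12 = 82 ≤ 90
    N21: 10+12 = 22 ≤ 60
    N4: 62+12 = 74 ≤ 120
    N7: 10+12 = 22 ≤ 60
No further seizures.

2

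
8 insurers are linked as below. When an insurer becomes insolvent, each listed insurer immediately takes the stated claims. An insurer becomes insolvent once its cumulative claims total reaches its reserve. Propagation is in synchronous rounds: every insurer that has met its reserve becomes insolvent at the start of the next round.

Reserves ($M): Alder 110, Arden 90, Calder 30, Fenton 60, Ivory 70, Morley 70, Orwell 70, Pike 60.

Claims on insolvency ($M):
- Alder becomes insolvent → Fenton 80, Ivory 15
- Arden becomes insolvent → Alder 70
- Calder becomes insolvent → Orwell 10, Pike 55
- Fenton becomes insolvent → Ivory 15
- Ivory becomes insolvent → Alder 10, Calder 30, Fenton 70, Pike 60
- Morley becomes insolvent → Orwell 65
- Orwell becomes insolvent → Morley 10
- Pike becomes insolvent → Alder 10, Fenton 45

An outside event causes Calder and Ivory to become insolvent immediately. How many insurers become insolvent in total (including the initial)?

Round 1 — Calder, Ivory become insolvent (initial).
  Alder: +10 → 10 < 110
  Fenton: +70 → 70 ≥ 60
  Orwell: +10 → 10 < 70
  Pike: +55+60 → 115 ≥ 60
Round 2 — Fenton, Pike become insolvent.
  Alder: +10 → 20 < 110
No further insolvencies.

4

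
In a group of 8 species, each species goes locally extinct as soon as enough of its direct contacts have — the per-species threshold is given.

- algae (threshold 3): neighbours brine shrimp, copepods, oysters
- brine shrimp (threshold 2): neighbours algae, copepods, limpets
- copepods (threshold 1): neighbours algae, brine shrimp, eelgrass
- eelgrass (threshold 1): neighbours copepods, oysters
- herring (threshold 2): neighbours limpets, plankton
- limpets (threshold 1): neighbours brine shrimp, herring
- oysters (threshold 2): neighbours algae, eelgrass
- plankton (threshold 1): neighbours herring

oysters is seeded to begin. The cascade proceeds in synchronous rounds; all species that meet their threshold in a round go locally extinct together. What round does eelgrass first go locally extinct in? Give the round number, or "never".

2

Round 1 — oysters goes locally extinct (initial).
Round 2 — checking thresholds:
  algae: 1 of 3 neighbours < 3, not yet.
  eelgrass: 1 of 2 neighbours ≥ 1, goes locally extinct.
Round 3 — checking thresholds:
  algae: 1 of 3 neighbours < 3, not yet.
  copepods: 1 of 3 neighbours ≥ 1, goes locally extinct.
Round 4 — no new extinctions; cascade stops.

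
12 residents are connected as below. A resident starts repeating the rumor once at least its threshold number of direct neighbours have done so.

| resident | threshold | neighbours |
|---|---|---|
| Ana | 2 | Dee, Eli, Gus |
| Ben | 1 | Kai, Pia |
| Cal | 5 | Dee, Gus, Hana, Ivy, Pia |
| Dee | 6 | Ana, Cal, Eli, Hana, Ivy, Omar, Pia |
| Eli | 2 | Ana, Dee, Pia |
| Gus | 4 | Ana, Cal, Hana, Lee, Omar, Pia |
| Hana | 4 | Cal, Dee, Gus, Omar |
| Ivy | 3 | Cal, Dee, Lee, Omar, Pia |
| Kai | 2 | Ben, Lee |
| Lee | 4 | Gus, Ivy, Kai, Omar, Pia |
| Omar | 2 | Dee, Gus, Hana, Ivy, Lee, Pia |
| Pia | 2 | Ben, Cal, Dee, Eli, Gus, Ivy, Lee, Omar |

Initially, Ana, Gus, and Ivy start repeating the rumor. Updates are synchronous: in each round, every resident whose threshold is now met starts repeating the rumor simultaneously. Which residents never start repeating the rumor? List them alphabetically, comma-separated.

Round 1 — Ana, Gus, Ivy start repeating the rumor (initial).
Round 2 — checking thresholds:
  Cal: 2 of 5 neighbours < 5, holds.
  Dee: 2 of 7 neighbours < 6, holds.
  Eli: 1 of 3 neighbours < 2, holds.
  Hana: 1 of 4 neighbours < 4, holds.
  Lee: 2 of 5 neighbours < 4, holds.
  Omar: 2 of 6 neighbours ≥ 2, starts repeating the rumor.
  Pia: 2 of 8 neighbours ≥ 2, starts repeating the rumor.
Round 3 — checking thresholds:
  Ben: 1 of 2 neighbours ≥ 1, starts repeating the rumor.
  Cal: 3 of 5 neighbours < 5, holds.
  Dee: 4 of 7 neighbours < 6, holds.
  Eli: 2 of 3 neighbours ≥ 2, starts repeating the rumor.
  Hana: 2 of 4 neighbours < 4, holds.
  Lee: 4 of 5 neighbours ≥ 4, starts repeating the rumor.
Round 4 — checking thresholds:
  Cal: 3 of 5 neighbours < 5, holds.
  Dee: 5 of 7 neighbours < 6, holds.
  Hana: 2 of 4 neighbours < 4, holds.
  Kai: 2 of 2 neighbours ≥ 2, starts repeating the rumor.
Round 5 — no new spreads; cascade stops.

Cal, Dee, Hana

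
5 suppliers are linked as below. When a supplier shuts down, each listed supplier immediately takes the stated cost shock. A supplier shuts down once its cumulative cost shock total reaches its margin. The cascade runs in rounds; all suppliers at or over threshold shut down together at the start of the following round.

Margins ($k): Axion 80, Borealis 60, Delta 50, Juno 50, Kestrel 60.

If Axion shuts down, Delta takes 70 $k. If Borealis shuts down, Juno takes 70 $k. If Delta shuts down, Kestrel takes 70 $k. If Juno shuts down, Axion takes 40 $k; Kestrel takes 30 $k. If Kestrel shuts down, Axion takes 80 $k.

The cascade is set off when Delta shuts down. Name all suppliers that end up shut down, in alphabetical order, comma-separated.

Axion, Delta, Kestrel

Round 1 — Delta shuts down (initial).
  Kestrel: +70 → 70 ≥ 60
Round 2 — Kestrel shuts down.
  Axion: +80 → 80 ≥ 80
Round 3 — Axion shuts down.
No further shutdowns.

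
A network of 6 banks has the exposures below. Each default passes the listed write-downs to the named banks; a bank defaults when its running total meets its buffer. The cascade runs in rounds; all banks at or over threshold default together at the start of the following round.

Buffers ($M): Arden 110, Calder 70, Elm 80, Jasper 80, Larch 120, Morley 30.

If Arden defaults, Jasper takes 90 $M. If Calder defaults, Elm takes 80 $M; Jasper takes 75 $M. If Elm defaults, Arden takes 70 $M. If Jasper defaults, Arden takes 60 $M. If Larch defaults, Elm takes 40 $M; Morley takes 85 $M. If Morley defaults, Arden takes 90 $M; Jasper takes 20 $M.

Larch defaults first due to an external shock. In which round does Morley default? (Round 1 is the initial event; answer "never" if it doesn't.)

2

Round 1 — Larch defaults (initial).
  Elm: +40 → 40 < 80
  Morley: +85 → 85 ≥ 30
Round 2 — Morley defaults.
  Arden: +90 → 90 < 110
  Jasper: +20 → 20 < 80
No further defaults.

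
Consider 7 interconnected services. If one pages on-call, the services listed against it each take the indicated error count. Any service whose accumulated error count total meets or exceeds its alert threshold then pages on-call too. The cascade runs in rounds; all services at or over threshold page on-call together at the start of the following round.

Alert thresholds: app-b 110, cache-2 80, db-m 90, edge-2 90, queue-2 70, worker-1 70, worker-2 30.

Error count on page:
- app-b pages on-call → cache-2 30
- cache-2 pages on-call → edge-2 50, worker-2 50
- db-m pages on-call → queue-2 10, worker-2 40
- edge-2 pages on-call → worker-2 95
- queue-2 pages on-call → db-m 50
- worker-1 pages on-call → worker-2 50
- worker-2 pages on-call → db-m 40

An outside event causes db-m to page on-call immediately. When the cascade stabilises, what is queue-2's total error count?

Round 1 — db-m pages on-call (initial).
  queue-2: +10 → 10 < 70
  worker-2: +40 → 40 ≥ 30
Round 2 — worker-2 pages on-call.
No further pages.

10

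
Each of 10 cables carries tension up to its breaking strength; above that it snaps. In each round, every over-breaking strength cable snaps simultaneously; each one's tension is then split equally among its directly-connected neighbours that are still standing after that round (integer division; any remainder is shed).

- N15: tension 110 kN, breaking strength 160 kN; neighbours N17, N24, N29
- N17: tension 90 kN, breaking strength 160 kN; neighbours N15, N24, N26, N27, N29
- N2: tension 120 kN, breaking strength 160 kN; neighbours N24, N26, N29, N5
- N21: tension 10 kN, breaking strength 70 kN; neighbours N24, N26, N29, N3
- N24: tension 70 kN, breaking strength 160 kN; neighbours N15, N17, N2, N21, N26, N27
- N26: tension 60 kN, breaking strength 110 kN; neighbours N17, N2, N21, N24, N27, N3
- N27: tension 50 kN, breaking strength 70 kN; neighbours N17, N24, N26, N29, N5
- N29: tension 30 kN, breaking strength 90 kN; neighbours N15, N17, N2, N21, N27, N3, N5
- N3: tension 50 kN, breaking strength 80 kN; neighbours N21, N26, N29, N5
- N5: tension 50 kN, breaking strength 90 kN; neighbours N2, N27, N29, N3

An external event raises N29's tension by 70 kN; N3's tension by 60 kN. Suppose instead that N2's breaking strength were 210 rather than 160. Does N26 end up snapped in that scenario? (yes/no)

yes

With N2's breaking strength at 210:
Round 1 — N29 at 100 > 90; N3 at 110 > 80. N29, N3 snap.
  N29 sheds 100 kN to N15, N17, N2, N21, N27, N5: 16 each (4 lost).
    N15: 110+16 = 126 ≤ 160
    N17: 90+16 = 106 ≤ 160
    N2: 120+16 = 136 ≤ 210
    N21: 10+16 = 26 ≤ 70
    N27: 50+16 = 66 ≤ 70
    N5: 50+16 = 66 ≤ 90
  N3 sheds 110 kN to N21, N26, N5: 36 each (2 lost).
    N21: 26+36 = 62 ≤ 70
    N26: 60+36 = 96 ≤ 110
    N5: 66+36 = 102 > 90
Round 2 — N5 snaps.
  N5 sheds 102 kN to N2, N27: 51 each.
    N2: 136+51 = 187 ≤ 210
    N27: 66+51 = 117 > 70
Round 3 — N27 snaps.
  N27 sheds 117 kN to N17, N24, N26: 39 each.
    N17: 106+39 = 145 ≤ 160
    N24: 70+39 = 109 ≤ 160
    N26: 96+39 = 135 > 110
Round 4 — N26 snaps.
  N26 sheds 135 kN to N17, N2, N21, N24: 33 each (3 lost).
    N17: 145+33 = 178 > 160
    N2: 187+33 = 220 > 210
    N21: 62+33 = 95 > 70
    N24: 109+33 = 142 ≤ 160
Round 5 — N17, N2, N21 snap.
  N17 sheds 178 kN to N15, N24: 89 each.
    N15: 126+89 = 215 > 160
    N24: 142+89 = 231 > 160
  N2 sheds 220 kN to N24: 220 each.
    N24: 231+220 = 451 > 160
  N21 sheds 95 kN to N24: 95 each.
    N24: 451+95 = 546 > 160
Round 6 — N15, N24 snap.
  N15 sheds 215 kN: no online neighbours, lost.
  N24 sheds 546 kN: no online neighbours, lost.
No further breaks.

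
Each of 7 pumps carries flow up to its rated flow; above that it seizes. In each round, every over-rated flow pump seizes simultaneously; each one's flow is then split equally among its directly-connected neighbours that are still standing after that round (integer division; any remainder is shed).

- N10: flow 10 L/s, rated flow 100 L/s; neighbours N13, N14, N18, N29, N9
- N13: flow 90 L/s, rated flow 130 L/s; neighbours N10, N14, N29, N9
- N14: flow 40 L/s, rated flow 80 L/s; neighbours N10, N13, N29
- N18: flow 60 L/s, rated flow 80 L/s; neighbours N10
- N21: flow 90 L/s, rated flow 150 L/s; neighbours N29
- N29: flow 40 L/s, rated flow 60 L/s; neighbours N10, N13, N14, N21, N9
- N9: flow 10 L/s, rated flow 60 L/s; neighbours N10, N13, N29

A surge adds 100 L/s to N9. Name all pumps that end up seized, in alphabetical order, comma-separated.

N10, N13, N14, N18, N29, N9

Round 1 — N9 at 110 > 60. N9 seizes.
  N9 sheds 110 L/s to N10, N13, N29: 36 each (2 lost).
    N10: 10+36 = 46 ≤ 100
    N13: 90+36 = 126 ≤ 130
    N29: 40+36 = 76 > 60
Round 2 — N29 seizes.
  N29 sheds 76 L/s to N10, N13, N14, N21: 19 each.
    N10: 46+19 = 65 ≤ 100
    N13: 126+19 = 145 > 130
    N14: 40+19 = 59 ≤ 80
    N21: 90+19 = 109 ≤ 150
Round 3 — N13 seizes.
  N13 sheds 145 L/s to N10, N14: 72 each (1 lost).
    N10: 65+72 = 137 > 100
    N14: 59+72 = 131 > 80
Round 4 — N10, N14 seize.
  N10 sheds 137 L/s to N18: 137 each.
    N18: 60+137 = 197 > 80
  N14 sheds 131 L/s: no online neighbours, lost.
Round 5 — N18 seizes.
  N18 sheds 197 L/s: no online neighbours, lost.
No further seizures.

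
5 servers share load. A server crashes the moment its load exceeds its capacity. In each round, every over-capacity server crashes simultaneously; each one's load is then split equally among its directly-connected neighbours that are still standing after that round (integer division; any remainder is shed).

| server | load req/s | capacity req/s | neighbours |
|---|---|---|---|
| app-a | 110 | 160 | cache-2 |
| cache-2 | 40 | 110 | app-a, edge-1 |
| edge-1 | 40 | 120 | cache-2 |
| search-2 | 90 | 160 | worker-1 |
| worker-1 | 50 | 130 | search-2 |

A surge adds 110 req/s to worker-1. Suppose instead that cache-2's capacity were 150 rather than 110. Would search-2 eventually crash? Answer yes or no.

yes

With cache-2's capacity at 150:
Round 1 — worker-1 at 160 > 130. worker-1 crashes.
  worker-1 sheds 160 req/s to search-2: 160 each.
    search-2: 90+160 = 250 > 160
Round 2 — search-2 crashes.
  search-2 sheds 250 req/s: no online neighbours, lost.
No further crashes.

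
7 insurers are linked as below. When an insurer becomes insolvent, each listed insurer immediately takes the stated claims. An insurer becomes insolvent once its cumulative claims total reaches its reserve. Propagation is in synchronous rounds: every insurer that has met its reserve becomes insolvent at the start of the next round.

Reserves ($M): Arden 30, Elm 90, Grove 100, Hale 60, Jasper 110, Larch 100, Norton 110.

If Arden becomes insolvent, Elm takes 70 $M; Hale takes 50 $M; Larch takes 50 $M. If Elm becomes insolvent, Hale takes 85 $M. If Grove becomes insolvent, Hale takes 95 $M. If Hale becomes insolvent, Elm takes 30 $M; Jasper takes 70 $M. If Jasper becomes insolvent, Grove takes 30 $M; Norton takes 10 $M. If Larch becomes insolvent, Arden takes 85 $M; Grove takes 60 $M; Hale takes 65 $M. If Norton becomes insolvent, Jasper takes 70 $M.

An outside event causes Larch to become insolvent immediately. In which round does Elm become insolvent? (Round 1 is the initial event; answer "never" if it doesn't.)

Round 1 — Larch becomes insolvent (initial).
  Arden: +85 → 85 ≥ 30
  Grove: +60 → 60 < 100
  Hale: +65 → 65 ≥ 60
Round 2 — Arden, Hale become insolvent.
  Elm: +70+30 → 100 ≥ 90
  Jasper: +70 → 70 < 110
Round 3 — Elm becomes insolvent.
No further insolvencies.

3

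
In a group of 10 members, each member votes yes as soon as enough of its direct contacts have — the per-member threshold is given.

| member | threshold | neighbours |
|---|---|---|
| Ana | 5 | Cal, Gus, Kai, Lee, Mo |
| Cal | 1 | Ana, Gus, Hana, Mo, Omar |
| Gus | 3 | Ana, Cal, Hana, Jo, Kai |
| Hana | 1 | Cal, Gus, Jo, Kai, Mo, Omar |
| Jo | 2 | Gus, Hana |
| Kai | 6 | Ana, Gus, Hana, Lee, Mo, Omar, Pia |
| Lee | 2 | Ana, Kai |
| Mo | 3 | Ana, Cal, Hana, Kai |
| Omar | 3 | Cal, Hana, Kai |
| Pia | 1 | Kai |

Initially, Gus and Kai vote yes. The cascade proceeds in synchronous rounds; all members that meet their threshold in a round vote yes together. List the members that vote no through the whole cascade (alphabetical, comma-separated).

Round 1 — Gus, Kai vote yes (initial).
Round 2 — checking thresholds:
  Ana: 2 of 5 neighbours < 5, not yet.
  Cal: 1 of 5 neighbours ≥ 1, votes yes.
  Hana: 2 of 6 neighbours ≥ 1, votes yes.
  Jo: 1 of 2 neighbours < 2, not yet.
  Lee: 1 of 2 neighbours < 2, not yet.
  Mo: 1 of 4 neighbours < 3, not yet.
  Omar: 1 of 3 neighbours < 3, not yet.
  Pia: 1 of 1 neighbours ≥ 1, votes yes.
Round 3 — checking thresholds:
  Ana: 3 of 5 neighbours < 5, not yet.
  Jo: 2 of 2 neighbours ≥ 2, votes yes.
  Lee: 1 of 2 neighbours < 2, not yet.
  Mo: 3 of 4 neighbours ≥ 3, votes yes.
  Omar: 3 of 3 neighbours ≥ 3, votes yes.
Round 4 — no new yes votes; cascade stops.

Ana, Lee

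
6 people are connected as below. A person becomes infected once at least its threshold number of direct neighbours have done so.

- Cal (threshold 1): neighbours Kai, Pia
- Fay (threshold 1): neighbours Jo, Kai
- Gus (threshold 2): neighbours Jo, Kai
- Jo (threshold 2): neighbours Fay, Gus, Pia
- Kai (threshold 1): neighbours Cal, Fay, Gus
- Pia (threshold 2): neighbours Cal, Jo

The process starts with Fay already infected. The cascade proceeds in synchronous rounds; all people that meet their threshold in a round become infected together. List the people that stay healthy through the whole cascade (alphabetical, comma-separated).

Round 1 — Fay becomes infected (initial).
Round 2 — checking thresholds:
  Jo: 1 of 3 neighbours < 2, holds.
  Kai: 1 of 3 neighbours ≥ 1, becomes infected.
Round 3 — checking thresholds:
  Cal: 1 of 2 neighbours ≥ 1, becomes infected.
  Gus: 1 of 2 neighbours < 2, holds.
  Jo: 1 of 3 neighbours < 2, holds.
Round 4 — no new infections; cascade stops.

Gus, Jo, Pia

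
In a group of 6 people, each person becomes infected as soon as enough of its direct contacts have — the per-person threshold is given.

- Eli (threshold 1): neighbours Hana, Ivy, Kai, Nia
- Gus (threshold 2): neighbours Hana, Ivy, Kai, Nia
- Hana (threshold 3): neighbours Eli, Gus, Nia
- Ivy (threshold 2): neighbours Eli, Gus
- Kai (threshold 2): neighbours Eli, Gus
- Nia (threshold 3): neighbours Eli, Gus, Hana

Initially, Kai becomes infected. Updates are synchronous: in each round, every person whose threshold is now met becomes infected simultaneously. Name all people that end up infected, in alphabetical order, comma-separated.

Round 1 — Kai becomes infected (initial).
Round 2 — checking thresholds:
  Eli: 1 of 4 neighbours ≥ 1, becomes infected.
  Gus: 1 of 4 neighbours < 2, not yet.
Round 3 — no new infections; cascade stops.

Eli, Kai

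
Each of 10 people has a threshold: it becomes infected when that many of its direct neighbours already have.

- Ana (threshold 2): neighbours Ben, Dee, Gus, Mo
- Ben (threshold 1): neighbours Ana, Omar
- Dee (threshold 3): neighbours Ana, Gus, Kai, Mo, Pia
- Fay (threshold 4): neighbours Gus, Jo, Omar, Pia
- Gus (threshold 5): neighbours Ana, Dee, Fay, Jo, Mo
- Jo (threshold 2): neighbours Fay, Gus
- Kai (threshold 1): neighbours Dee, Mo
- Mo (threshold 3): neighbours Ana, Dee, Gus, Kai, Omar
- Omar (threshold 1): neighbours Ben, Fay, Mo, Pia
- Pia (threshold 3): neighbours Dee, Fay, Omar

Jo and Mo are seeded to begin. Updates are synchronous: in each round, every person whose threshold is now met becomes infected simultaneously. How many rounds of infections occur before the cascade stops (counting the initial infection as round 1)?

Round 1 — Jo, Mo become infected (initial).
Round 2 — checking thresholds:
  Ana: 1 of 4 neighbours < 2, not yet.
  Dee: 1 of 5 neighbours < 3, not yet.
  Fay: 1 of 4 neighbours < 4, not yet.
  Gus: 2 of 5 neighbours < 5, not yet.
  Kai: 1 of 2 neighbours ≥ 1, becomes infected.
  Omar: 1 of 4 neighbours ≥ 1, becomes infected.
Round 3 — checking thresholds:
  Ana: 1 of 4 neighbours < 2, not yet.
  Ben: 1 of 2 neighbours ≥ 1, becomes infected.
  Dee: 2 of 5 neighbours < 3, not yet.
  Fay: 2 of 4 neighbours < 4, not yet.
  Gus: 2 of 5 neighbours < 5, not yet.
  Pia: 1 of 3 neighbours < 3, not yet.
Round 4 — checking thresholds:
  Ana: 2 of 4 neighbours ≥ 2, becomes infected.
  Dee: 2 of 5 neighbours < 3, not yet.
  Fay: 2 of 4 neighbours < 4, not yet.
  Gus: 2 of 5 neighbours < 5, not yet.
  Pia: 1 of 3 neighbours < 3, not yet.
Round 5 — checking thresholds:
  Dee: 3 of 5 neighbours ≥ 3, becomes infected.
  Fay: 2 of 4 neighbours < 4, not yet.
  Gus: 3 of 5 neighbours < 5, not yet.
  Pia: 1 of 3 neighbours < 3, not yet.
Round 6 — no new infections; cascade stops.

5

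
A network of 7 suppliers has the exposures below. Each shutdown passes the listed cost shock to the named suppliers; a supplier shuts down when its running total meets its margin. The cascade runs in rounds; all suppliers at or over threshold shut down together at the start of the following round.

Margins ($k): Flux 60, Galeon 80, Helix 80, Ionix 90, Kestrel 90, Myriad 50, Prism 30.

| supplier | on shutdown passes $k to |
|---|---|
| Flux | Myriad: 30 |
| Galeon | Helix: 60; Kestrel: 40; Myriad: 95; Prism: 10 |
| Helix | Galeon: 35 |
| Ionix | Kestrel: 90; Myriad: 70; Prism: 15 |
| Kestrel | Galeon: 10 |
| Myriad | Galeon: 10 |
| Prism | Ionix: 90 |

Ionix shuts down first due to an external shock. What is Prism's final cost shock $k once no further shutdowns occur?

Round 1 — Ionix shuts down (initial).
  Kestrel: +90 → 90 ≥ 90
  Myriad: +70 → 70 ≥ 50
  Prism: +15 → 15 < 30
Round 2 — Kestrel, Myriad shut down.
  Galeon: +10+10 → 20 < 80
No further shutdowns.

15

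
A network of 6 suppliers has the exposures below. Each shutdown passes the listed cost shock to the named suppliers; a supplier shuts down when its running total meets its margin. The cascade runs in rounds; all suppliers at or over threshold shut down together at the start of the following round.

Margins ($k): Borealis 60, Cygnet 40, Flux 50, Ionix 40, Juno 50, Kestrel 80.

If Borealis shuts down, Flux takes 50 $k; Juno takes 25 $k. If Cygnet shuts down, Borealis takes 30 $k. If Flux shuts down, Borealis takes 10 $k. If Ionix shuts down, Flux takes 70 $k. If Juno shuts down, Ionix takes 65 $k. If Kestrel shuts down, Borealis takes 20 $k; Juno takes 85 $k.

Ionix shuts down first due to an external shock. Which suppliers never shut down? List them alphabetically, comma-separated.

Round 1 — Ionix shuts down (initial).
  Flux: +70 → 70 ≥ 50
Round 2 — Flux shuts down.
  Borealis: +10 → 10 < 60
No further shutdowns.

Borealis, Cygnet, Juno, Kestrel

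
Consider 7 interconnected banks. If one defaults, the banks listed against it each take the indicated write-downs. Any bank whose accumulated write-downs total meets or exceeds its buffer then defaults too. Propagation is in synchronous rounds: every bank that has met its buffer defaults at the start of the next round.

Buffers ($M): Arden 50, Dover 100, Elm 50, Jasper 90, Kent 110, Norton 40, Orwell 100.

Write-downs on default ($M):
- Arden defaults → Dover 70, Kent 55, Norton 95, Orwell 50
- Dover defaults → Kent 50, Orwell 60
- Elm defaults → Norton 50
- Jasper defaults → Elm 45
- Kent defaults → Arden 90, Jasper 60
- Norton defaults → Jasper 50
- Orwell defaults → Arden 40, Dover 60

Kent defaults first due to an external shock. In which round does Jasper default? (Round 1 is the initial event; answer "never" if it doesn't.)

4

Round 1 — Kent defaults (initial).
  Arden: +90 → 90 ≥ 50
  Jasper: +60 → 60 < 90
Round 2 — Arden defaults.
  Dover: +70 → 70 < 100
  Norton: +95 → 95 ≥ 40
  Orwell: +50 → 50 < 100
Round 3 — Norton defaults.
  Jasper: +50 → 110 ≥ 90
Round 4 — Jasper defaults.
  Elm: +45 → 45 < 50
No further defaults.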